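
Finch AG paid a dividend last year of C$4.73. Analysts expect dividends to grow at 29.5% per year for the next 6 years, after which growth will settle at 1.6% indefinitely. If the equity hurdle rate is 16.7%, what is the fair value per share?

C$100.93

Two-stage DDM. Project D₁…D_6 at 0.295, terminal growth 0.016, discount at r = 0.167.
D_1 = 6.1254
D_2 = 7.9323
D_3 = 10.2724
D_4 = 13.3027
D_5 = 17.2270
D_6 = 22.3090
Terminal value at t=6: TV = D_7/(r−g) = 22.6659/(0.167−0.016) = 150.1055
P₀ = 6.1254/(1+0.167)^1 + 7.9323/(1+0.167)^2 + 10.2724/(1+0.167)^3 + 13.3027/(1+0.167)^4 + 17.2270/(1+0.167)^5 + 22.3090/(1+0.167)^6 + 150.1055/(1+0.167)^6 = 100.9251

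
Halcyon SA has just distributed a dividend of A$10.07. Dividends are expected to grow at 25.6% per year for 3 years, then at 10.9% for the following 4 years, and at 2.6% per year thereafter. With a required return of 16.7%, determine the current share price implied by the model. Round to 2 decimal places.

Three-stage DDM. Project D₁…D_7; terminal Gordon value at t=7 with g = 0.026; discount at r = 0.167.
D_1 = 12.6479
D_2 = 15.8858
D_3 = 19.9525
D_4 = 22.1274
D_5 = 24.5393
D_6 = 27.2140
D_7 = 30.1804
TV_7 = 30.9651/(0.167−0.026) = 219.6104
P₀ = Σ Dₜ/(1+r)ᵗ + TV_7/(1+r)^7 = 153.8362

A$153.84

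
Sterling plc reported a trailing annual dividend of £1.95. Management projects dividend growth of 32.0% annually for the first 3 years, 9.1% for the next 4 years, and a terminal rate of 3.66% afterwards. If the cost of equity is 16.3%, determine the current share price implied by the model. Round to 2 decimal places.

Three-stage DDM. Project D₁…D_7; terminal Gordon value at t=7 with g = 0.0366; discount at r = 0.163.
D_1 = 2.5740
D_2 = 3.3977
D_3 = 4.4849
D_4 = 4.8931
D_5 = 5.3383
D_6 = 5.8241
D_7 = 6.3541
TV_7 = 6.5867/(0.163−0.0366) = 52.1098
P₀ = Σ Dₜ/(1+r)ᵗ + TV_7/(1+r)^7 = 35.4294

£35.43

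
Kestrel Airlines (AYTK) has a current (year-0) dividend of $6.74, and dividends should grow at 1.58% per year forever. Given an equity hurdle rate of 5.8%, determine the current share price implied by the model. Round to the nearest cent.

$162.24

Gordon growth model: P₀ = D₁/(r − g). D₁ = 6.74 × (1 + 0.0158) = 6.8465.
P₀ = 6.8465 / (0.058 − 0.0158) = 6.8465 / 0.0422 = 162.2391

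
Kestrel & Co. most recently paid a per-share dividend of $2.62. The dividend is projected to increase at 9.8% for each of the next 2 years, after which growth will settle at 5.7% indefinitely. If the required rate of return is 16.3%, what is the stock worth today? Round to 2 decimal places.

Two-stage DDM. Project D₁…D_2 at 0.098, terminal growth 0.057, discount at r = 0.163.
D_1 = 2.8768
D_2 = 3.1587
Terminal value at t=2: TV = D_3/(r−g) = 3.3387/(0.163−0.057) = 31.4974
P₀ = 2.8768/(1+0.163)^1 + 3.1587/(1+0.163)^2 + 31.4974/(1+0.163)^2 = 28.0960

$28.10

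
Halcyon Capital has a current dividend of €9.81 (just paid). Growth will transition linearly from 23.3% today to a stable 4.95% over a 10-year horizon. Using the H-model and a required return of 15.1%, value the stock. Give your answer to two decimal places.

€190.11

H-model: P₀ = D₀[(1+g_L) + H(g_S−g_L)]/(r−g_L), with H = 10/2 = 5.
P₀ = 9.81 × [(1+0.0495) + 5×(0.233−0.0495)] / (0.151−0.0495)
   = 9.81 × 1.9670 / 0.1015 = 190.1110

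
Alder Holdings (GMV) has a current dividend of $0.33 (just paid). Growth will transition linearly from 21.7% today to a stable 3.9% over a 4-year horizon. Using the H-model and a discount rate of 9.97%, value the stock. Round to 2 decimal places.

H-model: P₀ = D₀[(1+g_L) + H(g_S−g_L)]/(r−g_L), with H = 4/2 = 2.
P₀ = 0.33 × [(1+0.039) + 2×(0.217−0.039)] / (0.0997−0.039)
   = 0.33 × 1.3950 / 0.0607 = 7.5840

$7.58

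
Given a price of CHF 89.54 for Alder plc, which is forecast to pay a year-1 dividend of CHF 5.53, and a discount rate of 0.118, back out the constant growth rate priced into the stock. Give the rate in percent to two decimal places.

From P₀ = D₁/(r − g), the implied growth is g = r − D₁/P₀.
g = 0.118 − 5.53/89.54 = 0.118 − 0.06176 = 0.05624

5.62%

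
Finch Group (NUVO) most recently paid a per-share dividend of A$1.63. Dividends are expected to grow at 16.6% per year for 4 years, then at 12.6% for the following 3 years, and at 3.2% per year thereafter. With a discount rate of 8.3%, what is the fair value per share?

A$64.78

Three-stage DDM. Project D₁…D_7; terminal Gordon value at t=7 with g = 0.032; discount at r = 0.083.
D_1 = 1.9006
D_2 = 2.2161
D_3 = 2.5839
D_4 = 3.0129
D_5 = 3.3925
D_6 = 3.8200
D_7 = 4.3013
TV_7 = 4.4389/(0.083−0.032) = 87.0375
P₀ = Σ Dₜ/(1+r)ᵗ + TV_7/(1+r)^7 = 64.7837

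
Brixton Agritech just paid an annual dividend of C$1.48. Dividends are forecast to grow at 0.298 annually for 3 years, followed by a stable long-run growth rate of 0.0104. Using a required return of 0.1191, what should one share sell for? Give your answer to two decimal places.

Two-stage DDM. Project D₁…D_3 at 0.298, terminal growth 0.0104, discount at r = 0.1191.
D_1 = 1.9210
D_2 = 2.4935
D_3 = 3.2366
Terminal value at t=3: TV = D_4/(r−g) = 3.2702/(0.1191−0.0104) = 30.0850
P₀ = 1.9210/(1+0.1191)^1 + 2.4935/(1+0.1191)^2 + 3.2366/(1+0.1191)^3 + 30.0850/(1+0.1191)^3 = 27.4825

C$27.48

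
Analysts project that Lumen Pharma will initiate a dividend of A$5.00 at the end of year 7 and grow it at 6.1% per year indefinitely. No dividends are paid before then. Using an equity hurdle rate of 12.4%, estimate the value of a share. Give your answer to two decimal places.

A$39.36

Deferred-dividend DDM. At t=6 the remaining stream is a growing perpetuity with first payment D_7 = 5.00.
V_6 = D_7/(r−g) = 5.00/(0.124−0.061) = 79.3651
P₀ = V_6/(1+r)^6 = 79.3651/(1+0.124)^6 = 39.3579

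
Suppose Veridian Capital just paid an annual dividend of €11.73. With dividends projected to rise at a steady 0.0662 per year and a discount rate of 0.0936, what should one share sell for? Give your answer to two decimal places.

€456.44

Gordon growth model: P₀ = D₁/(r − g). D₁ = 11.73 × (1 + 0.0662) = 12.5065.
P₀ = 12.5065 / (0.0936 − 0.0662) = 12.5065 / 0.0274 = 456.4426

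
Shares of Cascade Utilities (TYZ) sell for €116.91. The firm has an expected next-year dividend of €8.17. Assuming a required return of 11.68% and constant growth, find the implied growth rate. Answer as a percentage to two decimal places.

From P₀ = D₁/(r − g), the implied growth is g = r − D₁/P₀.
g = 0.1168 − 8.17/116.91 = 0.1168 − 0.06988 = 0.04692

4.69%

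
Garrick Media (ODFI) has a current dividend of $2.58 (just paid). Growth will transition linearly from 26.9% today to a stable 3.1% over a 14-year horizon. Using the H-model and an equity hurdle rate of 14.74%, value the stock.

H-model: P₀ = D₀[(1+g_L) + H(g_S−g_L)]/(r−g_L), with H = 14/2 = 7.
P₀ = 2.58 × [(1+0.031) + 7×(0.269−0.031)] / (0.1474−0.031)
   = 2.58 × 2.6970 / 0.1164 = 59.7789

$59.78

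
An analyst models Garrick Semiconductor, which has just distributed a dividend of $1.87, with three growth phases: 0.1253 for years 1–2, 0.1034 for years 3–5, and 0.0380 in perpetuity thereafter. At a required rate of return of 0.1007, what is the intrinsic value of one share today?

$42.35

Three-stage DDM. Project D₁…D_5; terminal Gordon value at t=5 with g = 0.038; discount at r = 0.1007.
D_1 = 2.1043
D_2 = 2.3680
D_3 = 2.6128
D_4 = 2.8830
D_5 = 3.1811
TV_5 = 3.3020/(0.1007−0.038) = 52.6632
P₀ = Σ Dₜ/(1+r)ᵗ + TV_5/(1+r)^5 = 42.3545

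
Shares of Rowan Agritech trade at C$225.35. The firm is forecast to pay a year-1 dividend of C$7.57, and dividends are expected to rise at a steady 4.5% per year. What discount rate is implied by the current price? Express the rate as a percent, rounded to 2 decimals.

Rearranging the constant-growth DDM: r = D₁/P₀ + g.
r = 7.5700 / 225.35 + 0.045 = 0.03359 + 0.045 = 0.07859

7.86%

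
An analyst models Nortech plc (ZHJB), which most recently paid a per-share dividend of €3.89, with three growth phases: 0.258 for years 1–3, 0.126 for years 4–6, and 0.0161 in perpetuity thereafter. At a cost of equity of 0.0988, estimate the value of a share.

Three-stage DDM. Project D₁…D_6; terminal Gordon value at t=6 with g = 0.0161; discount at r = 0.0988.
D_1 = 4.8936
D_2 = 6.1562
D_3 = 7.7445
D_4 = 8.7203
D_5 = 9.8190
D_6 = 11.0562
TV_6 = 11.2342/(0.0988−0.0161) = 135.8431
P₀ = Σ Dₜ/(1+r)ᵗ + TV_6/(1+r)^6 = 110.9681

€110.97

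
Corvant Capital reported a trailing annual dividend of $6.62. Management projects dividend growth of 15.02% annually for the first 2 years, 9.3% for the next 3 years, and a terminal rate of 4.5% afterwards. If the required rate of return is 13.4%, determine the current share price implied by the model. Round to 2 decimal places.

$104.12

Three-stage DDM. Project D₁…D_5; terminal Gordon value at t=5 with g = 0.045; discount at r = 0.134.
D_1 = 7.6143
D_2 = 8.7580
D_3 = 9.5725
D_4 = 10.4627
D_5 = 11.4358
TV_5 = 11.9504/(0.134−0.045) = 134.2739
P₀ = Σ Dₜ/(1+r)ᵗ + TV_5/(1+r)^5 = 104.1166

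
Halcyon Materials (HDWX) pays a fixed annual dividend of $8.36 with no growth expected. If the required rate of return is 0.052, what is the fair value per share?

Zero-growth DDM (perpetuity): P₀ = D/r = 8.36 / 0.052 = 160.7692

$160.77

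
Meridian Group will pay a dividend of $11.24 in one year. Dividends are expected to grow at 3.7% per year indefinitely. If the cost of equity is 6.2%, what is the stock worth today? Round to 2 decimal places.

Gordon growth model: P₀ = D₁/(r − g), with D₁ = 11.24 given directly.
P₀ = 11.2400 / (0.062 − 0.037) = 11.2400 / 0.025 = 449.6000

$449.60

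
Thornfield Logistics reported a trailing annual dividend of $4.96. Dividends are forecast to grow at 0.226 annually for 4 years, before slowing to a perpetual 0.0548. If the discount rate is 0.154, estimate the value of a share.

Two-stage DDM. Project D₁…D_4 at 0.226, terminal growth 0.0548, discount at r = 0.154.
D_1 = 6.0810
D_2 = 7.4553
D_3 = 9.1401
D_4 = 11.2058
Terminal value at t=4: TV = D_5/(r−g) = 11.8199/(0.154−0.0548) = 119.1522
P₀ = 6.0810/(1+0.154)^1 + 7.4553/(1+0.154)^2 + 9.1401/(1+0.154)^3 + 11.2058/(1+0.154)^4 + 119.1522/(1+0.154)^4 = 90.3198

$90.32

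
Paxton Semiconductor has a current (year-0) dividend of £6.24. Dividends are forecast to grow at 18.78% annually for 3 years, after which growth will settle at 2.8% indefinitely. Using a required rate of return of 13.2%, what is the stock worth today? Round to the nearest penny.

£91.89

Two-stage DDM. Project D₁…D_3 at 0.1878, terminal growth 0.028, discount at r = 0.132.
D_1 = 7.4119
D_2 = 8.8038
D_3 = 10.4572
Terminal value at t=3: TV = D_4/(r−g) = 10.7500/(0.132−0.028) = 103.3652
P₀ = 7.4119/(1+0.132)^1 + 8.8038/(1+0.132)^2 + 10.4572/(1+0.132)^3 + 103.3652/(1+0.132)^3 = 91.8852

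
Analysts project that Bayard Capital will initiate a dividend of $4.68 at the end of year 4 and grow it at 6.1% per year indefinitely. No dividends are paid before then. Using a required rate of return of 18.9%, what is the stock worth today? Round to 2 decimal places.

Deferred-dividend DDM. At t=3 the remaining stream is a growing perpetuity with first payment D_4 = 4.68.
V_3 = D_4/(r−g) = 4.68/(0.189−0.061) = 36.5625
P₀ = V_3/(1+r)^3 = 36.5625/(1+0.189)^3 = 21.7516

$21.75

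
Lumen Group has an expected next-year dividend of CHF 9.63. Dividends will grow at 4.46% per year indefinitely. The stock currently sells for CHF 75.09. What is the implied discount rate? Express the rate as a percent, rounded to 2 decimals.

17.28%

Rearranging the constant-growth DDM: r = D₁/P₀ + g.
r = 9.6300 / 75.09 + 0.0446 = 0.12825 + 0.0446 = 0.17285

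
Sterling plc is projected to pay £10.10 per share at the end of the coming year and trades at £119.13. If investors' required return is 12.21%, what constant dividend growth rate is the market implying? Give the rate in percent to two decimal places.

From P₀ = D₁/(r − g), the implied growth is g = r − D₁/P₀.
g = 0.1221 − 10.10/119.13 = 0.1221 − 0.08478 = 0.03732

3.73%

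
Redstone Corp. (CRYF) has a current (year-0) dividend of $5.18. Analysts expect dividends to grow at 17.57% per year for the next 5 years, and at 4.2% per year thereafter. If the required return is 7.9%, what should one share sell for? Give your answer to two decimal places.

Two-stage DDM. Project D₁…D_5 at 0.1757, terminal growth 0.042, discount at r = 0.079.
D_1 = 6.0901
D_2 = 7.1602
D_3 = 8.4182
D_4 = 9.8973
D_5 = 11.6362
Terminal value at t=5: TV = D_6/(r−g) = 12.1250/(0.079−0.042) = 327.7014
P₀ = 6.0901/(1+0.079)^1 + 7.1602/(1+0.079)^2 + 8.4182/(1+0.079)^3 + 9.8973/(1+0.079)^4 + 11.6362/(1+0.079)^5 + 327.7014/(1+0.079)^5 = 257.8170

$257.82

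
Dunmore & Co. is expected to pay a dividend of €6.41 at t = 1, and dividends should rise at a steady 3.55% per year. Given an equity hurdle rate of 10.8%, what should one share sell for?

€88.41

Gordon growth model: P₀ = D₁/(r − g), with D₁ = 6.41 given directly.
P₀ = 6.4100 / (0.108 − 0.0355) = 6.4100 / 0.0725 = 88.4138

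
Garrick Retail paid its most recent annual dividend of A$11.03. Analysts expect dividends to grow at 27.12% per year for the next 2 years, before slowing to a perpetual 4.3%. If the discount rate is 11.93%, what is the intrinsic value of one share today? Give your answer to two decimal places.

A$221.23

Two-stage DDM. Project D₁…D_2 at 0.2712, terminal growth 0.043, discount at r = 0.1193.
D_1 = 14.0213
D_2 = 17.8239
Terminal value at t=2: TV = D_3/(r−g) = 18.5904/(0.1193−0.043) = 243.6481
P₀ = 14.0213/(1+0.1193)^1 + 17.8239/(1+0.1193)^2 + 243.6481/(1+0.1193)^2 = 221.2316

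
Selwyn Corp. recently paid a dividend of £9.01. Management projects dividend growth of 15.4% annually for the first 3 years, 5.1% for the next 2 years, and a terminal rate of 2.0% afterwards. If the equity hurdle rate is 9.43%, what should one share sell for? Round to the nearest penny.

£183.79

Three-stage DDM. Project D₁…D_5; terminal Gordon value at t=5 with g = 0.02; discount at r = 0.0943.
D_1 = 10.3975
D_2 = 11.9988
D_3 = 13.8466
D_4 = 14.5527
D_5 = 15.2949
TV_5 = 15.6008/(0.0943−0.02) = 209.9709
P₀ = Σ Dₜ/(1+r)ᵗ + TV_5/(1+r)^5 = 183.7898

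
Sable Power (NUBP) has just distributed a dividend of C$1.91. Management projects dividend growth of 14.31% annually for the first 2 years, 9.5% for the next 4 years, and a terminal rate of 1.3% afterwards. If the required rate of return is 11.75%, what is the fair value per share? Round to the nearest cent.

Three-stage DDM. Project D₁…D_6; terminal Gordon value at t=6 with g = 0.013; discount at r = 0.1175.
D_1 = 2.1833
D_2 = 2.4958
D_3 = 2.7329
D_4 = 2.9925
D_5 = 3.2768
D_6 = 3.5880
TV_6 = 3.6347/(0.1175−0.013) = 34.7818
P₀ = Σ Dₜ/(1+r)ᵗ + TV_6/(1+r)^6 = 29.4113

C$29.41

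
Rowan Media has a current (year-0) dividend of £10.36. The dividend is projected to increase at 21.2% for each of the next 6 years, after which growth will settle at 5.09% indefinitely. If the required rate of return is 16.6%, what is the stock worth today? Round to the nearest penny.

Two-stage DDM. Project D₁…D_6 at 0.212, terminal growth 0.0509, discount at r = 0.166.
D_1 = 12.5563
D_2 = 15.2183
D_3 = 18.4445
D_4 = 22.3548
D_5 = 27.0940
D_6 = 32.8379
Terminal value at t=6: TV = D_7/(r−g) = 34.5094/(0.166−0.0509) = 299.8207
P₀ = 12.5563/(1+0.166)^1 + 15.2183/(1+0.166)^2 + 18.4445/(1+0.166)^3 + 22.3548/(1+0.166)^4 + 27.0940/(1+0.166)^5 + 32.8379/(1+0.166)^6 + 299.8207/(1+0.166)^6 = 190.6383

£190.64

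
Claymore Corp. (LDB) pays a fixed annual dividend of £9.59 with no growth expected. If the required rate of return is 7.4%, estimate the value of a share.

Zero-growth DDM (perpetuity): P₀ = D/r = 9.59 / 0.074 = 129.5946

£129.59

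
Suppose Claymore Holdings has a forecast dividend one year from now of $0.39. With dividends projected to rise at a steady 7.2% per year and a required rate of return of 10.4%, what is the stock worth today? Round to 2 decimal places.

Gordon growth model: P₀ = D₁/(r − g), with D₁ = 0.39 given directly.
P₀ = 0.3900 / (0.104 − 0.072) = 0.3900 / 0.032 = 12.1875

$12.19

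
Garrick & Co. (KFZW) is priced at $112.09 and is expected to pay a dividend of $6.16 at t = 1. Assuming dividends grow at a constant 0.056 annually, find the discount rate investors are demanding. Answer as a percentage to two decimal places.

11.10%

Rearranging the constant-growth DDM: r = D₁/P₀ + g.
r = 6.1600 / 112.09 + 0.056 = 0.05496 + 0.056 = 0.11096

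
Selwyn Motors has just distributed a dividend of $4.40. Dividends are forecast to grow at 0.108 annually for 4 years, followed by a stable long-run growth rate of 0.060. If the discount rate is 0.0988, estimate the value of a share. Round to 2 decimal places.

$142.25

Two-stage DDM. Project D₁…D_4 at 0.108, terminal growth 0.06, discount at r = 0.0988.
D_1 = 4.8752
D_2 = 5.4017
D_3 = 5.9851
D_4 = 6.6315
Terminal value at t=4: TV = D_5/(r−g) = 7.0294/(0.0988−0.06) = 181.1698
P₀ = 4.8752/(1+0.0988)^1 + 5.4017/(1+0.0988)^2 + 5.9851/(1+0.0988)^3 + 6.6315/(1+0.0988)^4 + 181.1698/(1+0.0988)^4 = 142.2544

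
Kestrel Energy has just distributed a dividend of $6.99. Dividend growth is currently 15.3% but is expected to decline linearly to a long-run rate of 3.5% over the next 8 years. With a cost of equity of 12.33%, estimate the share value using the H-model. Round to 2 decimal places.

$119.30

H-model: P₀ = D₀[(1+g_L) + H(g_S−g_L)]/(r−g_L), with H = 8/2 = 4.
P₀ = 6.99 × [(1+0.035) + 4×(0.153−0.035)] / (0.1233−0.035)
   = 6.99 × 1.5070 / 0.0883 = 119.2971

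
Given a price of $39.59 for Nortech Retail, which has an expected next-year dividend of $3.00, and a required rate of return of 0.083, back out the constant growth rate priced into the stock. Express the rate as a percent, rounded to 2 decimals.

0.72%

From P₀ = D₁/(r − g), the implied growth is g = r − D₁/P₀.
g = 0.083 − 3.00/39.59 = 0.083 − 0.07578 = 0.00722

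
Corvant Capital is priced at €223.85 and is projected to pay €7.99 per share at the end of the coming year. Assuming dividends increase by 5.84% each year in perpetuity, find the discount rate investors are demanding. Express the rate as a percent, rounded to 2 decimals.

Rearranging the constant-growth DDM: r = D₁/P₀ + g.
r = 7.9900 / 223.85 + 0.0584 = 0.03569 + 0.0584 = 0.09409

9.41%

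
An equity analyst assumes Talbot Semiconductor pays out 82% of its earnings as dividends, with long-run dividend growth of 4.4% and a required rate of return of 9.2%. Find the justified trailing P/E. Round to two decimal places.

17.84

Justified trailing P/E = b(1+g)/(r−g) = 0.82×(1+0.044)/(0.092−0.044) = 17.8350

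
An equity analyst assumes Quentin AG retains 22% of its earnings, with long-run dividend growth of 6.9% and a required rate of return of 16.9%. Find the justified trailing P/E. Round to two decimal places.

8.34

Payout ratio b = 1 − 0.22 = 0.78.
Justified trailing P/E = b(1+g)/(r−g) = 0.78×(1+0.069)/(0.169−0.069) = 8.3382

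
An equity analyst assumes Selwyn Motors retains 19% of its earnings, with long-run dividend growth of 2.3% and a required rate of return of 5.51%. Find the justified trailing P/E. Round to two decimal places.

25.81

Payout ratio b = 1 − 0.19 = 0.81.
Justified trailing P/E = b(1+g)/(r−g) = 0.81×(1+0.023)/(0.0551−0.023) = 25.8140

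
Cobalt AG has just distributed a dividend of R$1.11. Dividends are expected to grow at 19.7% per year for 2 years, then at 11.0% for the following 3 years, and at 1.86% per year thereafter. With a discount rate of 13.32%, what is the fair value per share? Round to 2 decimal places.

Three-stage DDM. Project D₁…D_5; terminal Gordon value at t=5 with g = 0.0186; discount at r = 0.1332.
D_1 = 1.3287
D_2 = 1.5904
D_3 = 1.7654
D_4 = 1.9596
D_5 = 2.1751
TV_5 = 2.2156/(0.1332−0.0186) = 19.3330
P₀ = Σ Dₜ/(1+r)ᵗ + TV_5/(1+r)^5 = 16.3223

R$16.32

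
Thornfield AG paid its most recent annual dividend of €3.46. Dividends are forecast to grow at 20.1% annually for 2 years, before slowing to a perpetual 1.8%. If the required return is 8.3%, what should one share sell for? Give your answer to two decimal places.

€74.73

Two-stage DDM. Project D₁…D_2 at 0.201, terminal growth 0.018, discount at r = 0.083.
D_1 = 4.1555
D_2 = 4.9907
Terminal value at t=2: TV = D_3/(r−g) = 5.0805/(0.083−0.018) = 78.1622
P₀ = 4.1555/(1+0.083)^1 + 4.9907/(1+0.083)^2 + 78.1622/(1+0.083)^2 = 74.7328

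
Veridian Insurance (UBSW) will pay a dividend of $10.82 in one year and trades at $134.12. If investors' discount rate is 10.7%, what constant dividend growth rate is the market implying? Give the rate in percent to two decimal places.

2.63%

From P₀ = D₁/(r − g), the implied growth is g = r − D₁/P₀.
g = 0.107 − 10.82/134.12 = 0.107 − 0.08067 = 0.02633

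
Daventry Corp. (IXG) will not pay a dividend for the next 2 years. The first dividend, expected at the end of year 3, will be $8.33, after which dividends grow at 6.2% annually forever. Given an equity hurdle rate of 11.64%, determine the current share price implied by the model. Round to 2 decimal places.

$122.86

Deferred-dividend DDM. At t=2 the remaining stream is a growing perpetuity with first payment D_3 = 8.33.
V_2 = D_3/(r−g) = 8.33/(0.1164−0.062) = 153.1250
P₀ = V_2/(1+r)^2 = 153.1250/(1+0.1164)^2 = 122.8589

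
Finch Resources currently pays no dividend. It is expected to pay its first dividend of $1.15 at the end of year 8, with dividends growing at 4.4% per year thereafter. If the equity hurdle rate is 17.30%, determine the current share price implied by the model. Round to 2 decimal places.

Deferred-dividend DDM. At t=7 the remaining stream is a growing perpetuity with first payment D_8 = 1.15.
V_7 = D_8/(r−g) = 1.15/(0.173−0.044) = 8.9147
P₀ = V_7/(1+r)^7 = 8.9147/(1+0.173)^7 = 2.9176

$2.92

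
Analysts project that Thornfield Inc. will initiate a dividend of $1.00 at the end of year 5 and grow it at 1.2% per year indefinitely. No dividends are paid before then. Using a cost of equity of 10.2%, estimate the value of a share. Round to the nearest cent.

Deferred-dividend DDM. At t=4 the remaining stream is a growing perpetuity with first payment D_5 = 1.00.
V_4 = D_5/(r−g) = 1.00/(0.102−0.012) = 11.1111
P₀ = V_4/(1+r)^4 = 11.1111/(1+0.102)^4 = 7.5341

$7.53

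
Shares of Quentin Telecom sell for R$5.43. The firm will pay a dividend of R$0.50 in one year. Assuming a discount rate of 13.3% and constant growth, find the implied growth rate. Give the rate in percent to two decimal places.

From P₀ = D₁/(r − g), the implied growth is g = r − D₁/P₀.
g = 0.133 − 0.50/5.43 = 0.133 − 0.09208 = 0.04092

4.09%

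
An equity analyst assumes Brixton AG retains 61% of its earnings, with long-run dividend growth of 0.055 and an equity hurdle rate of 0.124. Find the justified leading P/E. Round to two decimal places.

Payout ratio b = 1 − 0.61 = 0.39.
Justified leading P/E = b/(r−g) = 0.39/(0.124−0.055) = 5.6522

5.65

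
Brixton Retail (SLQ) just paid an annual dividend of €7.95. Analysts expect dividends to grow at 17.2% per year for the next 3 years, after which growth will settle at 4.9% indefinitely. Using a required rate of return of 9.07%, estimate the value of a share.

€275.71

Two-stage DDM. Project D₁…D_3 at 0.172, terminal growth 0.049, discount at r = 0.0907.
D_1 = 9.3174
D_2 = 10.9200
D_3 = 12.7982
Terminal value at t=3: TV = D_4/(r−g) = 13.4253/(0.0907−0.049) = 321.9507
P₀ = 9.3174/(1+0.0907)^1 + 10.9200/(1+0.0907)^2 + 12.7982/(1+0.0907)^3 + 321.9507/(1+0.0907)^3 = 275.7122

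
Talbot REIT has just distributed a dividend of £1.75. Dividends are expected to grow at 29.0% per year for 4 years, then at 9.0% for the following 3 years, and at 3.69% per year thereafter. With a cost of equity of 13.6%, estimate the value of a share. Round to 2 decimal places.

Three-stage DDM. Project D₁…D_7; terminal Gordon value at t=7 with g = 0.0369; discount at r = 0.136.
D_1 = 2.2575
D_2 = 2.9122
D_3 = 3.7567
D_4 = 4.8462
D_5 = 5.2823
D_6 = 5.7577
D_7 = 6.2759
TV_7 = 6.5075/(0.136−0.0369) = 65.6659
P₀ = Σ Dₜ/(1+r)ᵗ + TV_7/(1+r)^7 = 44.6543

£44.65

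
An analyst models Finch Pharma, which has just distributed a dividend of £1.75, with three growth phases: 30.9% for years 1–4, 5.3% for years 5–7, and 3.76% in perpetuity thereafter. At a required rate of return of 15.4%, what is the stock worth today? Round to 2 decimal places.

£36.57

Three-stage DDM. Project D₁…D_7; terminal Gordon value at t=7 with g = 0.0376; discount at r = 0.154.
D_1 = 2.2908
D_2 = 2.9986
D_3 = 3.9252
D_4 = 5.1380
D_5 = 5.4103
D_6 = 5.6971
D_7 = 5.9990
TV_7 = 6.2246/(0.154−0.0376) = 53.4760
P₀ = Σ Dₜ/(1+r)ᵗ + TV_7/(1+r)^7 = 36.5658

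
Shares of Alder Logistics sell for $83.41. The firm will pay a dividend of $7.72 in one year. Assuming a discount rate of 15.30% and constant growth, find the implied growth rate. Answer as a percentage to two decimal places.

6.04%

From P₀ = D₁/(r − g), the implied growth is g = r − D₁/P₀.
g = 0.153 − 7.72/83.41 = 0.153 − 0.09255 = 0.06045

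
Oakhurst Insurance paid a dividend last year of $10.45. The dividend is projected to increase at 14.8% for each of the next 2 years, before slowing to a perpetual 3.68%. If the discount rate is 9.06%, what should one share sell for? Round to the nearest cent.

Two-stage DDM. Project D₁…D_2 at 0.148, terminal growth 0.0368, discount at r = 0.0906.
D_1 = 11.9966
D_2 = 13.7721
Terminal value at t=2: TV = D_3/(r−g) = 14.2789/(0.0906−0.0368) = 265.4072
P₀ = 11.9966/(1+0.0906)^1 + 13.7721/(1+0.0906)^2 + 265.4072/(1+0.0906)^2 = 245.7212

$245.72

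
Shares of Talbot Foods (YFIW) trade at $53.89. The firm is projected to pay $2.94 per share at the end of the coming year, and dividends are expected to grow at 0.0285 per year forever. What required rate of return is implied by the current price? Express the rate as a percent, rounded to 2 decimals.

8.31%

Rearranging the constant-growth DDM: r = D₁/P₀ + g.
r = 2.9400 / 53.89 + 0.0285 = 0.05456 + 0.0285 = 0.08306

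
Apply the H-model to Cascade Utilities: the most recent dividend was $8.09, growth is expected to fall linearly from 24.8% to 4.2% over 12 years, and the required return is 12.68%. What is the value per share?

$217.32

H-model: P₀ = D₀[(1+g_L) + H(g_S−g_L)]/(r−g_L), with H = 12/2 = 6.
P₀ = 8.09 × [(1+0.042) + 6×(0.248−0.042)] / (0.1268−0.042)
   = 8.09 × 2.2780 / 0.0848 = 217.3233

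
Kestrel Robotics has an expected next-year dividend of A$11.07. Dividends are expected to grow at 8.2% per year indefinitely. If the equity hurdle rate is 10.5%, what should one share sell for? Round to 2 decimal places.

Gordon growth model: P₀ = D₁/(r − g), with D₁ = 11.07 given directly.
P₀ = 11.0700 / (0.105 − 0.082) = 11.0700 / 0.023 = 481.3043

A$481.30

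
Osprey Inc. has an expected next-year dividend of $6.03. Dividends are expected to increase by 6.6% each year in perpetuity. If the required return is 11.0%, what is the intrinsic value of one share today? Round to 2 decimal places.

$137.05

Gordon growth model: P₀ = D₁/(r − g), with D₁ = 6.03 given directly.
P₀ = 6.0300 / (0.11 − 0.066) = 6.0300 / 0.044 = 137.0455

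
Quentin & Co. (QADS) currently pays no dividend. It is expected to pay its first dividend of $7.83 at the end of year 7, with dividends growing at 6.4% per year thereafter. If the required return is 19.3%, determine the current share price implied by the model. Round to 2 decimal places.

Deferred-dividend DDM. At t=6 the remaining stream is a growing perpetuity with first payment D_7 = 7.83.
V_6 = D_7/(r−g) = 7.83/(0.193−0.064) = 60.6977
P₀ = V_6/(1+r)^6 = 60.6977/(1+0.193)^6 = 21.0537

$21.05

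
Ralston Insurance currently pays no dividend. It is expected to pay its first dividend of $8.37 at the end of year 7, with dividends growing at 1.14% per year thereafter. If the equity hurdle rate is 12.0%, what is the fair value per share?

Deferred-dividend DDM. At t=6 the remaining stream is a growing perpetuity with first payment D_7 = 8.37.
V_6 = D_7/(r−g) = 8.37/(0.12−0.0114) = 77.0718
P₀ = V_6/(1+r)^6 = 77.0718/(1+0.12)^6 = 39.0470

$39.05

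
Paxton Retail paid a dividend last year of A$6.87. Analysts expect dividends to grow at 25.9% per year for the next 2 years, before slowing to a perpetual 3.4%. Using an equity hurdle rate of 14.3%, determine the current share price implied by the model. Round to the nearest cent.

A$94.97

Two-stage DDM. Project D₁…D_2 at 0.259, terminal growth 0.034, discount at r = 0.143.
D_1 = 8.6493
D_2 = 10.8895
Terminal value at t=2: TV = D_3/(r−g) = 11.2597/(0.143−0.034) = 103.3005
P₀ = 8.6493/(1+0.143)^1 + 10.8895/(1+0.143)^2 + 103.3005/(1+0.143)^2 = 94.9721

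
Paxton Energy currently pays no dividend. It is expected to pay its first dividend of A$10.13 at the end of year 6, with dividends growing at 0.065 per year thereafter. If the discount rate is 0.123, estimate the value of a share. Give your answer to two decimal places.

A$97.79

Deferred-dividend DDM. At t=5 the remaining stream is a growing perpetuity with first payment D_6 = 10.13.
V_5 = D_6/(r−g) = 10.13/(0.123−0.065) = 174.6552
P₀ = V_5/(1+r)^5 = 174.6552/(1+0.123)^5 = 97.7873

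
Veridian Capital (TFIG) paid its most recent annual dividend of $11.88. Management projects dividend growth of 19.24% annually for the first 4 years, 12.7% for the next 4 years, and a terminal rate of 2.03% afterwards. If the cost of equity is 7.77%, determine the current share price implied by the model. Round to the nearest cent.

Three-stage DDM. Project D₁…D_8; terminal Gordon value at t=8 with g = 0.0203; discount at r = 0.0777.
D_1 = 14.1657
D_2 = 16.8912
D_3 = 20.1411
D_4 = 24.0162
D_5 = 27.0663
D_6 = 30.5037
D_7 = 34.3776
D_8 = 38.7436
TV_8 = 39.5301/(0.0777−0.0203) = 688.6776
P₀ = Σ Dₜ/(1+r)ᵗ + TV_8/(1+r)^8 = 519.7949

$519.79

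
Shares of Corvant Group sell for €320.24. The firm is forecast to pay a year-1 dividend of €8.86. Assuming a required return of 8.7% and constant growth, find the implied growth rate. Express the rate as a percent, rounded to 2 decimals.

5.93%

From P₀ = D₁/(r − g), the implied growth is g = r − D₁/P₀.
g = 0.087 − 8.86/320.24 = 0.087 − 0.02767 = 0.05933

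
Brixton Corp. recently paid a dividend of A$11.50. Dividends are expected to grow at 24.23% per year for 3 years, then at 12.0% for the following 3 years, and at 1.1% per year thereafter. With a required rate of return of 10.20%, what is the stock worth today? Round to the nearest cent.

A$287.27

Three-stage DDM. Project D₁…D_6; terminal Gordon value at t=6 with g = 0.011; discount at r = 0.102.
D_1 = 14.2865
D_2 = 17.7481
D_3 = 22.0484
D_4 = 24.6942
D_5 = 27.6575
D_6 = 30.9764
TV_6 = 31.3172/(0.102−0.011) = 344.1447
P₀ = Σ Dₜ/(1+r)ᵗ + TV_6/(1+r)^6 = 287.2670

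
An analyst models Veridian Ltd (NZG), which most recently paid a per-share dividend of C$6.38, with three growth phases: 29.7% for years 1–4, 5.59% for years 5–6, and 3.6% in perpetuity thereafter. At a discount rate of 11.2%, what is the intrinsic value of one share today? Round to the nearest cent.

C$205.04

Three-stage DDM. Project D₁…D_6; terminal Gordon value at t=6 with g = 0.036; discount at r = 0.112.
D_1 = 8.2749
D_2 = 10.7325
D_3 = 13.9200
D_4 = 18.0543
D_5 = 19.0635
D_6 = 20.1292
TV_6 = 20.8538/(0.112−0.036) = 274.3926
P₀ = Σ Dₜ/(1+r)ᵗ + TV_6/(1+r)^6 = 205.0355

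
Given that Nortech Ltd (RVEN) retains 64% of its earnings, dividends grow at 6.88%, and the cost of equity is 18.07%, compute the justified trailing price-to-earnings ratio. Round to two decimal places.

Payout ratio b = 1 − 0.64 = 0.36.
Justified trailing P/E = b(1+g)/(r−g) = 0.36×(1+0.0688)/(0.1807−0.0688) = 3.4385

3.44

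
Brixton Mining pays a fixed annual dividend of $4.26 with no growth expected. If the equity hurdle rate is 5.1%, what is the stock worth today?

Zero-growth DDM (perpetuity): P₀ = D/r = 4.26 / 0.051 = 83.5294

$83.53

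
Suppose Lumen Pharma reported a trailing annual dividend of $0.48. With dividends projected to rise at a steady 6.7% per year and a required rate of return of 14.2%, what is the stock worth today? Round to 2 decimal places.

Gordon growth model: P₀ = D₁/(r − g). D₁ = 0.48 × (1 + 0.067) = 0.5122.
P₀ = 0.5122 / (0.142 − 0.067) = 0.5122 / 0.075 = 6.8288

$6.83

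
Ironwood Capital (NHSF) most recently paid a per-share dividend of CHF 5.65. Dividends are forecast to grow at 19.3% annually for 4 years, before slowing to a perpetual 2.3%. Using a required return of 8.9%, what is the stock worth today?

CHF 154.67

Two-stage DDM. Project D₁…D_4 at 0.193, terminal growth 0.023, discount at r = 0.089.
D_1 = 6.7405
D_2 = 8.0414
D_3 = 9.5933
D_4 = 11.4449
Terminal value at t=4: TV = D_5/(r−g) = 11.7081/(0.089−0.023) = 177.3952
P₀ = 6.7405/(1+0.089)^1 + 8.0414/(1+0.089)^2 + 9.5933/(1+0.089)^3 + 11.4449/(1+0.089)^4 + 177.3952/(1+0.089)^4 = 154.6696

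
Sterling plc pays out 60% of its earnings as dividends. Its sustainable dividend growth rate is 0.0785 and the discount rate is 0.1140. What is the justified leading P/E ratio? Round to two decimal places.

16.90

Justified leading P/E = b/(r−g) = 0.60/(0.114−0.0785) = 16.9014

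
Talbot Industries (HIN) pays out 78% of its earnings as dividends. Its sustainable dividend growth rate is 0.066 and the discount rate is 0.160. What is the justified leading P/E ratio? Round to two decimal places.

8.30

Justified leading P/E = b/(r−g) = 0.78/(0.16−0.066) = 8.2979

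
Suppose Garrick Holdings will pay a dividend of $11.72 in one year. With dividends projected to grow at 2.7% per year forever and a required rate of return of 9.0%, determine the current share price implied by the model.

Gordon growth model: P₀ = D₁/(r − g), with D₁ = 11.72 given directly.
P₀ = 11.7200 / (0.09 − 0.027) = 11.7200 / 0.063 = 186.0317

$186.03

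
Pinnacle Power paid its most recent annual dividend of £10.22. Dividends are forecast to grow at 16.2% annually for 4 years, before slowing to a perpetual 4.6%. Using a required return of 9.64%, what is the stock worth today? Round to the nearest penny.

£314.98

Two-stage DDM. Project D₁…D_4 at 0.162, terminal growth 0.046, discount at r = 0.0964.
D_1 = 11.8756
D_2 = 13.7995
D_3 = 16.0350
D_4 = 18.6327
Terminal value at t=4: TV = D_5/(r−g) = 19.4898/(0.0964−0.046) = 386.7021
P₀ = 11.8756/(1+0.0964)^1 + 13.7995/(1+0.0964)^2 + 16.0350/(1+0.0964)^3 + 18.6327/(1+0.0964)^4 + 386.7021/(1+0.0964)^4 = 314.9806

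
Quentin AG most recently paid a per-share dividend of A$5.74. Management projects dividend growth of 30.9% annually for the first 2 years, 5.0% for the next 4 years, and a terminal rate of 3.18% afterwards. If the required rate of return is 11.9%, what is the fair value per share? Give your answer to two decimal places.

A$113.49

Three-stage DDM. Project D₁…D_6; terminal Gordon value at t=6 with g = 0.0318; discount at r = 0.119.
D_1 = 7.5137
D_2 = 9.8354
D_3 = 10.3271
D_4 = 10.8435
D_5 = 11.3857
D_6 = 11.9550
TV_6 = 12.3351/(0.119−0.0318) = 141.4580
P₀ = Σ Dₜ/(1+r)ᵗ + TV_6/(1+r)^6 = 113.4866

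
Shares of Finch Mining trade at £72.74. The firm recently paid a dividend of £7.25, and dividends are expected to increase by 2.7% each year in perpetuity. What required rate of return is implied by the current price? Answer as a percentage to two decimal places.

Rearranging the constant-growth DDM: r = D₁/P₀ + g.
D₁ = 7.25 × (1 + 0.027) = 7.4457.
r = 7.4457 / 72.74 + 0.027 = 0.10236 + 0.027 = 0.12936

12.94%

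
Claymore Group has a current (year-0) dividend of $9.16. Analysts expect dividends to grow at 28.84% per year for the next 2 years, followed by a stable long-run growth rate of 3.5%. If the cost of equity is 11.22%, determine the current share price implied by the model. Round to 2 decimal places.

Two-stage DDM. Project D₁…D_2 at 0.2884, terminal growth 0.035, discount at r = 0.1122.
D_1 = 11.8017
D_2 = 15.2054
Terminal value at t=2: TV = D_3/(r−g) = 15.7376/(0.1122−0.035) = 203.8543
P₀ = 11.8017/(1+0.1122)^1 + 15.2054/(1+0.1122)^2 + 203.8543/(1+0.1122)^2 = 187.7023

$187.70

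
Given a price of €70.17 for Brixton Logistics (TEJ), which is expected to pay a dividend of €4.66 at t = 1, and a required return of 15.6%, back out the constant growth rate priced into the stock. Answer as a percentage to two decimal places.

From P₀ = D₁/(r − g), the implied growth is g = r − D₁/P₀.
g = 0.156 − 4.66/70.17 = 0.156 − 0.06641 = 0.08959

8.96%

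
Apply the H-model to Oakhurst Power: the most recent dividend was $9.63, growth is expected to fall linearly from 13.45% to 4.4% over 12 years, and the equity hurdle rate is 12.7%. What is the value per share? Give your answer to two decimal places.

$184.13

H-model: P₀ = D₀[(1+g_L) + H(g_S−g_L)]/(r−g_L), with H = 12/2 = 6.
P₀ = 9.63 × [(1+0.044) + 6×(0.1345−0.044)] / (0.127−0.044)
   = 9.63 × 1.5870 / 0.083 = 184.1302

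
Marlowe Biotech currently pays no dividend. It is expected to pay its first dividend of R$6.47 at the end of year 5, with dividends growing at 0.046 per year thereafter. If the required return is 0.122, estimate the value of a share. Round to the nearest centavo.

R$53.72

Deferred-dividend DDM. At t=4 the remaining stream is a growing perpetuity with first payment D_5 = 6.47.
V_4 = D_5/(r−g) = 6.47/(0.122−0.046) = 85.1316
P₀ = V_4/(1+r)^4 = 85.1316/(1+0.122)^4 = 53.7179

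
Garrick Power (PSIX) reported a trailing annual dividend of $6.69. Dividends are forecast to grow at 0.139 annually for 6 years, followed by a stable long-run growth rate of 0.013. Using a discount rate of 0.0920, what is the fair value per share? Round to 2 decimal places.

$157.10

Two-stage DDM. Project D₁…D_6 at 0.139, terminal growth 0.013, discount at r = 0.092.
D_1 = 7.6199
D_2 = 8.6791
D_3 = 9.8855
D_4 = 11.2595
D_5 = 12.8246
D_6 = 14.6073
Terminal value at t=6: TV = D_7/(r−g) = 14.7971/(0.092−0.013) = 187.3056
P₀ = 7.6199/(1+0.092)^1 + 8.6791/(1+0.092)^2 + 9.8855/(1+0.092)^3 + 11.2595/(1+0.092)^4 + 12.8246/(1+0.092)^5 + 14.6073/(1+0.092)^6 + 187.3056/(1+0.092)^6 = 157.1022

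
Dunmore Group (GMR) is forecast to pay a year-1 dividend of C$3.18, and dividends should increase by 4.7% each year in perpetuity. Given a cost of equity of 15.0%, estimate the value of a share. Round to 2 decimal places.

Gordon growth model: P₀ = D₁/(r − g), with D₁ = 3.18 given directly.
P₀ = 3.1800 / (0.15 − 0.047) = 3.1800 / 0.103 = 30.8738

C$30.87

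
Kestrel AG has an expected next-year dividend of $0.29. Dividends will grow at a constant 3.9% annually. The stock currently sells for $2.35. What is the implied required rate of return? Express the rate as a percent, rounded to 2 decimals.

Rearranging the constant-growth DDM: r = D₁/P₀ + g.
r = 0.2900 / 2.35 + 0.039 = 0.12340 + 0.039 = 0.16240

16.24%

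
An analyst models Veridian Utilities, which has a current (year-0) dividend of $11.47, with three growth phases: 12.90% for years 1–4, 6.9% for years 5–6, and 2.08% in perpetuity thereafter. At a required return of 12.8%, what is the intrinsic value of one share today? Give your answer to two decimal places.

Three-stage DDM. Project D₁…D_6; terminal Gordon value at t=6 with g = 0.0208; discount at r = 0.128.
D_1 = 12.9496
D_2 = 14.6201
D_3 = 16.5061
D_4 = 18.6354
D_5 = 19.9213
D_6 = 21.2958
TV_6 = 21.7388/(0.128−0.0208) = 202.7872
P₀ = Σ Dₜ/(1+r)ᵗ + TV_6/(1+r)^6 = 165.6718

$165.67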